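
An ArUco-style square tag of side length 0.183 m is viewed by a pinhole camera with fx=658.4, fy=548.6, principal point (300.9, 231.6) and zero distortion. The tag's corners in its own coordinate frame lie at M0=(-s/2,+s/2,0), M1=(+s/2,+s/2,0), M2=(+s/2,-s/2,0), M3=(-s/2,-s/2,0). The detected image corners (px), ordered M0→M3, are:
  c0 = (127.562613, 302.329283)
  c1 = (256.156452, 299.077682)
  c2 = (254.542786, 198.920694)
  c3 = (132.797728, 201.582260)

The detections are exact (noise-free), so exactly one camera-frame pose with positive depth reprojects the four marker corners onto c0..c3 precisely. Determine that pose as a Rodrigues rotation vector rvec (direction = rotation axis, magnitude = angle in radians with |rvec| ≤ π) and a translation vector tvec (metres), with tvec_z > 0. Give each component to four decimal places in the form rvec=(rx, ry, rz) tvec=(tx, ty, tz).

rvec=(-0.2931, -0.0183, -0.0307) tvec=(-0.1585, 0.0308, 0.9663)

Intrinsics K: fx=658.4, fy=548.6, cx=300.9, cy=231.6
Marker side s = 0.183 m; corners in marker frame (Z=0):
  M0 = (-0.0915, +0.0915, 0)
  M1 = (+0.0915, +0.0915, 0)
  M2 = (+0.0915, -0.0915, 0)
  M3 = (-0.0915, -0.0915, 0)
Detected image corners:
  c0 = (127.562613, 302.329283) px
  c1 = (256.156452, 299.077682) px
  c2 = (254.542786, 198.920694) px
  c3 = (132.797728, 201.582260) px
Planar DLT: solve 8×8 A·h = b for H (H[2,2]=1):
  H  [+687.96746 -67.42550 +192.92310]
  H  [-10.27428 +474.10758 +249.10179]
  H  [+0.02331 -0.29866 +1.00000]
B = K⁻¹H; ‖b₁‖=1.034913, ‖b₂‖=1.034913; λ = 2/(‖b₁‖+‖b₂‖) = 0.966265, sign → tz>0 ⇒ λ=+0.966265
r₁ = λ·B[:,0] = (+0.99937,-0.02760,+0.02252); r₂ = λ·B[:,1] = (+0.03293,+0.95689,-0.28858)
r₃ = r₁×r₂ = (-0.01358,+0.28914,+0.95719); SVD([r₁ r₂ r₃]) → R = UVᵀ:
  R  [+0.99937 +0.03293 -0.01358]
  R  [-0.02760 +0.95689 +0.28914]
  R  [+0.02252 -0.28858 +0.95719]
t = (-0.15847, +0.03083, +0.96626) m
tr R = 2.913444; θ = arccos((tr R − 1)/2) = 0.295276 rad = 16.918°
axis k = ((R−Rᵀ)₃₂, (R−Rᵀ)₁₃, (R−Rᵀ)₂₁) / (2 sinθ) = (-0.992639, -0.062034, -0.104015)
rvec = θ·k = (-0.293102, -0.018317, -0.030713)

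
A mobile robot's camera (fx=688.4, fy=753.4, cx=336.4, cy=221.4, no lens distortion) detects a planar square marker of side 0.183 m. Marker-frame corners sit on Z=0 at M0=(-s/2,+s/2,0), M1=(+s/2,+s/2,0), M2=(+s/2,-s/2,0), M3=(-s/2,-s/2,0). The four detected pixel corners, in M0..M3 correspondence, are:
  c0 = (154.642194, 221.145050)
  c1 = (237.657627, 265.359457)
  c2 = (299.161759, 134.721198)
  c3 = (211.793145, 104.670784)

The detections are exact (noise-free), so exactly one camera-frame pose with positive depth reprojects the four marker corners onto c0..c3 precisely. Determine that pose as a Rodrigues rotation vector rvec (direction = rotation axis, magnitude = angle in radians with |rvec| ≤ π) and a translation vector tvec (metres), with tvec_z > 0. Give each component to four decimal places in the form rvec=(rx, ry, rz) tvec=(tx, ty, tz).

Intrinsics K: fx=688.4, fy=753.4, cx=336.4, cy=221.4
Marker side s = 0.183 m; corners in marker frame (Z=0):
  M0 = (-0.0915, +0.0915, 0)
  M1 = (+0.0915, +0.0915, 0)
  M2 = (+0.0915, -0.0915, 0)
  M3 = (-0.0915, -0.0915, 0)
Detected image corners:
  c0 = (154.642194, 221.145050) px
  c1 = (237.657627, 265.359457) px
  c2 = (299.161759, 134.721198) px
  c3 = (211.793145, 104.670784) px
Planar DLT: solve 8×8 A·h = b for H (H[2,2]=1):
  H  [+333.02742 -352.87482 +223.87667]
  H  [+95.85078 +649.52805 +179.74228]
  H  [-0.58740 -0.12984 +1.00000]
B = K⁻¹H; ‖b₁‖=1.014450, ‖b₂‖=1.014450; λ = 2/(‖b₁‖+‖b₂‖) = 0.985755, sign → tz>0 ⇒ λ=+0.985755
r₁ = λ·B[:,0] = (+0.75984,+0.29557,-0.57904); r₂ = λ·B[:,1] = (-0.44275,+0.88746,-0.12799)
r₃ = r₁×r₂ = (+0.47604,+0.35362,+0.80519); SVD([r₁ r₂ r₃]) → R = UVᵀ:
  R  [+0.75984 -0.44275 +0.47604]
  R  [+0.29557 +0.88746 +0.35362]
  R  [-0.57904 -0.12799 +0.80519]
t = (-0.16113, -0.05451, +0.98576) m
tr R = 2.452490; θ = arccos((tr R − 1)/2) = 0.757953 rad = 43.427°
axis k = ((R−Rᵀ)₃₂, (R−Rᵀ)₁₃, (R−Rᵀ)₂₁) / (2 sinθ) = (-0.350298, +0.767402, +0.537015)
rvec = θ·k = (-0.265510, +0.581655, +0.407032)

rvec=(-0.2655, 0.5817, 0.4070) tvec=(-0.1611, -0.0545, 0.9858)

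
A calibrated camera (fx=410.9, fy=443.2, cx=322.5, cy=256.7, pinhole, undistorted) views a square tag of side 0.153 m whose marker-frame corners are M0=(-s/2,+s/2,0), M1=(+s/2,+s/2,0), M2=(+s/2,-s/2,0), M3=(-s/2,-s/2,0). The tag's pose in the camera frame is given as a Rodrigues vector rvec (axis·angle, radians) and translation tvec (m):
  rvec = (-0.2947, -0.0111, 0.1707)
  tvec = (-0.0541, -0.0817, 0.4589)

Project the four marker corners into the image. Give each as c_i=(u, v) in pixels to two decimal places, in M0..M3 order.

c0=(189.06, 233.90) c1=(330.62, 260.10) c2=(351.58, 126.63) c3=(222.95, 103.43)

Intrinsics K: fx=410.9, fy=443.2, cx=322.5, cy=256.7
Marker side s = 0.153 m; corners in marker frame (Z=0):
  M0 = (-0.0765, +0.0765, 0)
  M1 = (+0.0765, +0.0765, 0)
  M2 = (+0.0765, -0.0765, 0)
  M3 = (-0.0765, -0.0765, 0)
rvec = (-0.2947, -0.0111, 0.1707), |rvec| = θ = 0.34075 rad = 19.523°
Rodrigues: sinθ=0.33419, 1−cosθ=0.05750; R = I + sinθ·[k]× + (1−cosθ)·[k]×²:
    [+0.98551 -0.16580 -0.03580]
    [+0.16904 +0.94257 +0.28809]
    [-0.01402 -0.28997 +0.95693]
t = (-0.0541, -0.0817, 0.4589) m
M0: Pc = R·M0+t = (-0.14217, -0.02252, +0.43779); u = 410.9·(-0.14217)/0.43779 + 322.5 = 189.0578, v = 443.2·(-0.02252)/0.43779 + 256.7 = 233.8967
M1: Pc = R·M1+t = (+0.00861, +0.00334, +0.43564); u = 410.9·(+0.00861)/0.43564 + 322.5 = 330.6192, v = 443.2·(+0.00334)/0.43564 + 256.7 = 260.0954
M2: Pc = R·M2+t = (+0.03397, -0.14088, +0.48001); u = 410.9·(+0.03397)/0.48001 + 322.5 = 351.5834, v = 443.2·(-0.14088)/0.48001 + 256.7 = 126.6280
M3: Pc = R·M3+t = (-0.11681, -0.16674, +0.48216); u = 410.9·(-0.11681)/0.48216 + 322.5 = 222.9544, v = 443.2·(-0.16674)/0.48216 + 256.7 = 103.4339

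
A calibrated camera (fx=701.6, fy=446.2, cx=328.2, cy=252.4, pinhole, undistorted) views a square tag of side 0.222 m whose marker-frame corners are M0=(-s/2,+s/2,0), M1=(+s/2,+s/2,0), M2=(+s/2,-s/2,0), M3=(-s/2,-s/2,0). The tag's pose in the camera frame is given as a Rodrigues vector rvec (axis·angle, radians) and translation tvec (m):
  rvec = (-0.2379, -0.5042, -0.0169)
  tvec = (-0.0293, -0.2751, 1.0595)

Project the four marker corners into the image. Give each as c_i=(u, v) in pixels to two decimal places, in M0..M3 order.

c0=(243.66, 174.27) c1=(377.33, 185.78) c2=(365.01, 103.99) c3=(236.44, 84.56)

Intrinsics K: fx=701.6, fy=446.2, cx=328.2, cy=252.4
Marker side s = 0.222 m; corners in marker frame (Z=0):
  M0 = (-0.1110, +0.1110, 0)
  M1 = (+0.1110, +0.1110, 0)
  M2 = (+0.1110, -0.1110, 0)
  M3 = (-0.1110, -0.1110, 0)
rvec = (-0.2379, -0.5042, -0.0169), |rvec| = θ = 0.55776 rad = 31.957°
Rodrigues: sinθ=0.52929, 1−cosθ=0.15156; R = I + sinθ·[k]× + (1−cosθ)·[k]×²:
    [+0.87601 +0.07447 -0.47650]
    [+0.04240 +0.97229 +0.22991]
    [+0.48042 -0.22160 +0.84858]
t = (-0.0293, -0.2751, 1.0595) m
M0: Pc = R·M0+t = (-0.11827, -0.17188, +0.98158); u = 701.6·(-0.11827)/0.98158 + 328.2 = 243.6635, v = 446.2·(-0.17188)/0.98158 + 252.4 = 174.2666
M1: Pc = R·M1+t = (+0.07620, -0.16247, +1.08823); u = 701.6·(+0.07620)/1.08823 + 328.2 = 377.3300, v = 446.2·(-0.16247)/1.08823 + 252.4 = 185.7835
M2: Pc = R·M2+t = (+0.05967, -0.37832, +1.13742); u = 701.6·(+0.05967)/1.13742 + 328.2 = 365.0070, v = 446.2·(-0.37832)/1.13742 + 252.4 = 103.9898
M3: Pc = R·M3+t = (-0.13480, -0.38773, +1.03077); u = 701.6·(-0.13480)/1.03077 + 328.2 = 236.4450, v = 446.2·(-0.38773)/1.03077 + 252.4 = 84.5595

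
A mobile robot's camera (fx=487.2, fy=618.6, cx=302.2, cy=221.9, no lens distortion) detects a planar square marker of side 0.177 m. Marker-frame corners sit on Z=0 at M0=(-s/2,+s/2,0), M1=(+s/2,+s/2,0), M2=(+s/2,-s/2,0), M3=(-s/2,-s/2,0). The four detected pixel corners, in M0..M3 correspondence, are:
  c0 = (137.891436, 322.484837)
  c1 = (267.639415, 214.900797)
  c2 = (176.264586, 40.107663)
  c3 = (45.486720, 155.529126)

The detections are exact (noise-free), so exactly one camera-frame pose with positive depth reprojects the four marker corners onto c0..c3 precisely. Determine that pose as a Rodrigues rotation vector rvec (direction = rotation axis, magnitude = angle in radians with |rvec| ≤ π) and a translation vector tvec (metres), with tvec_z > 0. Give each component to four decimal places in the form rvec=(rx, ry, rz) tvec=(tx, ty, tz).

rvec=(0.1060, 0.0582, -0.5773) tvec=(-0.1606, -0.0319, 0.5371)

Intrinsics K: fx=487.2, fy=618.6, cx=302.2, cy=221.9
Marker side s = 0.177 m; corners in marker frame (Z=0):
  M0 = (-0.0885, +0.0885, 0)
  M1 = (+0.0885, +0.0885, 0)
  M2 = (+0.0885, -0.0885, 0)
  M3 = (-0.0885, -0.0885, 0)
Detected image corners:
  c0 = (137.891436, 322.484837) px
  c1 = (267.639415, 214.900797) px
  c2 = (176.264586, 40.107663) px
  c3 = (45.486720, 155.529126) px
Planar DLT: solve 8×8 A·h = b for H (H[2,2]=1):
  H  [+711.21089 +543.61886 +156.54610]
  H  [-658.51484 +993.62833 +185.21043]
  H  [-0.15749 +0.15576 +1.00000]
B = K⁻¹H; ‖b₁‖=1.861901, ‖b₂‖=1.861901; λ = 2/(‖b₁‖+‖b₂‖) = 0.537086, sign → tz>0 ⇒ λ=+0.537086
r₁ = λ·B[:,0] = (+0.83650,-0.54140,-0.08459); r₂ = λ·B[:,1] = (+0.54739,+0.83269,+0.08366)
r₃ = r₁×r₂ = (+0.02514,-0.11628,+0.99290); SVD([r₁ r₂ r₃]) → R = UVᵀ:
  R  [+0.83650 +0.54739 +0.02514]
  R  [-0.54140 +0.83269 -0.11628]
  R  [-0.08459 +0.08366 +0.99290]
t = (-0.16057, -0.03185, +0.53709) m
tr R = 2.662084; θ = arccos((tr R − 1)/2) = 0.589818 rad = 33.794°
axis k = ((R−Rᵀ)₃₂, (R−Rᵀ)₁₃, (R−Rᵀ)₂₁) / (2 sinθ) = (+0.179735, +0.098638, -0.978757)
rvec = θ·k = (+0.106011, +0.058178, -0.577288)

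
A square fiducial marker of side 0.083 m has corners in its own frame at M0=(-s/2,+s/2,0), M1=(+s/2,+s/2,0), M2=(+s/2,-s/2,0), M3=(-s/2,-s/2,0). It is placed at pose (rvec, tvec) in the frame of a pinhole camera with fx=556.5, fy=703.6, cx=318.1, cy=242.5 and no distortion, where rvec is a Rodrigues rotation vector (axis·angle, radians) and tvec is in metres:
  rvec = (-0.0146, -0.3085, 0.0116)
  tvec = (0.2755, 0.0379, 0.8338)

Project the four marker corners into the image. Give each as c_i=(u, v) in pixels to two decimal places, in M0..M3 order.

Intrinsics K: fx=556.5, fy=703.6, cx=318.1, cy=242.5
Marker side s = 0.083 m; corners in marker frame (Z=0):
  M0 = (-0.0415, +0.0415, 0)
  M1 = (+0.0415, +0.0415, 0)
  M2 = (+0.0415, -0.0415, 0)
  M3 = (-0.0415, -0.0415, 0)
rvec = (-0.0146, -0.3085, 0.0116), |rvec| = θ = 0.30906 rad = 17.708°
Rodrigues: sinθ=0.30417, 1−cosθ=0.04738; R = I + sinθ·[k]× + (1−cosθ)·[k]×²:
    [+0.95272 -0.00918 -0.30370]
    [+0.01365 +0.99983 +0.01259]
    [+0.30353 -0.01614 +0.95269]
t = (0.2755, 0.0379, 0.8338) m
M0: Pc = R·M0+t = (+0.23558, +0.07883, +0.82053); u = 556.5·(+0.23558)/0.82053 + 318.1 = 477.8750, v = 703.6·(+0.07883)/0.82053 + 242.5 = 310.0929
M1: Pc = R·M1+t = (+0.31466, +0.07996, +0.84573); u = 556.5·(+0.31466)/0.84573 + 318.1 = 525.1488, v = 703.6·(+0.07996)/0.84573 + 242.5 = 309.0220
M2: Pc = R·M2+t = (+0.31542, -0.00303, +0.84707); u = 556.5·(+0.31542)/0.84707 + 318.1 = 525.3219, v = 703.6·(-0.00303)/0.84707 + 242.5 = 239.9862
M3: Pc = R·M3+t = (+0.23634, -0.00416, +0.82187); u = 556.5·(+0.23634)/0.82187 + 318.1 = 478.1305, v = 703.6·(-0.00416)/0.82187 + 242.5 = 238.9392

c0=(477.87, 310.09) c1=(525.15, 309.02) c2=(525.32, 239.99) c3=(478.13, 238.94)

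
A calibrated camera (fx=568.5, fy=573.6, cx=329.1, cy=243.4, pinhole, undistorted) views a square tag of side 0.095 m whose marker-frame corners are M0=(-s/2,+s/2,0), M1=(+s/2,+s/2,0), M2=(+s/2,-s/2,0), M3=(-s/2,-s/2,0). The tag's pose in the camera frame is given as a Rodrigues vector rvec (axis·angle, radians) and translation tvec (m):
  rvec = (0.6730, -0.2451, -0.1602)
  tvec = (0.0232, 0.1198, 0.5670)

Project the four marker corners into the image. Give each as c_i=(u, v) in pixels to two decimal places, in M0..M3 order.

c0=(310.61, 406.19) c1=(396.69, 381.53) c2=(397.47, 319.66) c3=(301.63, 345.21)

Intrinsics K: fx=568.5, fy=573.6, cx=329.1, cy=243.4
Marker side s = 0.095 m; corners in marker frame (Z=0):
  M0 = (-0.0475, +0.0475, 0)
  M1 = (+0.0475, +0.0475, 0)
  M2 = (+0.0475, -0.0475, 0)
  M3 = (-0.0475, -0.0475, 0)
rvec = (0.6730, -0.2451, -0.1602), |rvec| = θ = 0.73394 rad = 42.052°
Rodrigues: sinθ=0.66980, 1−cosθ=0.25746; R = I + sinθ·[k]× + (1−cosθ)·[k]×²:
    [+0.95902 +0.06736 -0.27521]
    [-0.22504 +0.77125 -0.59542]
    [+0.17215 +0.63295 +0.75481]
t = (0.0232, 0.1198, 0.5670) m
M0: Pc = R·M0+t = (-0.01915, +0.16712, +0.58889); u = 568.5·(-0.01915)/0.58889 + 329.1 = 310.6092, v = 573.6·(+0.16712)/0.58889 + 243.4 = 406.1853
M1: Pc = R·M1+t = (+0.07195, +0.14575, +0.60524); u = 568.5·(+0.07195)/0.60524 + 329.1 = 396.6851, v = 573.6·(+0.14575)/0.60524 + 243.4 = 381.5256
M2: Pc = R·M2+t = (+0.06555, +0.07248, +0.54511); u = 568.5·(+0.06555)/0.54511 + 329.1 = 397.4665, v = 573.6·(+0.07248)/0.54511 + 243.4 = 319.6637
M3: Pc = R·M3+t = (-0.02555, +0.09385, +0.52876); u = 568.5·(-0.02555)/0.52876 + 329.1 = 301.6263, v = 573.6·(+0.09385)/0.52876 + 243.4 = 345.2144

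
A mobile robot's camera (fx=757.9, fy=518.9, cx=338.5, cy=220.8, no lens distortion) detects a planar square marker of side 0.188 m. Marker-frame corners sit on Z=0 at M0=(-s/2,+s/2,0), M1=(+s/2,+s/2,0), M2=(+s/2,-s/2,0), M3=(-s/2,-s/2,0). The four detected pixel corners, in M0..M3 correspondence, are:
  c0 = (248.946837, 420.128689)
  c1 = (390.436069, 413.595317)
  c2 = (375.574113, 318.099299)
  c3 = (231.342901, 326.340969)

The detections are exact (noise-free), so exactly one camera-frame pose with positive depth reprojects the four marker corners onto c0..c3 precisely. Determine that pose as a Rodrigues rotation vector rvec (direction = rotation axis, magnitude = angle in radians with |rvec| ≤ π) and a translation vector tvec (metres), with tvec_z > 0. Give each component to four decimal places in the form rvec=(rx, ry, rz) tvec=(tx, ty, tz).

Intrinsics K: fx=757.9, fy=518.9, cx=338.5, cy=220.8
Marker side s = 0.188 m; corners in marker frame (Z=0):
  M0 = (-0.0940, +0.0940, 0)
  M1 = (+0.0940, +0.0940, 0)
  M2 = (+0.0940, -0.0940, 0)
  M3 = (-0.0940, -0.0940, 0)
Detected image corners:
  c0 = (248.946837, 420.128689) px
  c1 = (390.436069, 413.595317) px
  c2 = (375.574113, 318.099299) px
  c3 = (231.342901, 326.340969) px
Planar DLT: solve 8×8 A·h = b for H (H[2,2]=1):
  H  [+732.62744 +121.30446 +311.07448]
  H  [-71.49666 +544.76882 +370.06960]
  H  [-0.08727 +0.11201 +1.00000]
B = K⁻¹H; ‖b₁‖=1.014416, ‖b₂‖=1.014416; λ = 2/(‖b₁‖+‖b₂‖) = 0.985789, sign → tz>0 ⇒ λ=+0.985789
r₁ = λ·B[:,0] = (+0.99134,-0.09922,-0.08603); r₂ = λ·B[:,1] = (+0.10846,+0.98795,+0.11042)
r₃ = r₁×r₂ = (+0.07404,-0.11879,+0.99016); SVD([r₁ r₂ r₃]) → R = UVᵀ:
  R  [+0.99134 +0.10846 +0.07404]
  R  [-0.09922 +0.98795 -0.11879]
  R  [-0.08603 +0.11042 +0.99016]
t = (-0.03567, +0.28358, +0.98579) m
tr R = 2.969444; θ = arccos((tr R − 1)/2) = 0.175026 rad = 10.028°
axis k = ((R−Rᵀ)₃₂, (R−Rᵀ)₁₃, (R−Rᵀ)₂₁) / (2 sinθ) = (+0.658142, +0.459601, -0.596336)
rvec = θ·k = (+0.115192, +0.080442, -0.104374)

rvec=(0.1152, 0.0804, -0.1044) tvec=(-0.0357, 0.2836, 0.9858)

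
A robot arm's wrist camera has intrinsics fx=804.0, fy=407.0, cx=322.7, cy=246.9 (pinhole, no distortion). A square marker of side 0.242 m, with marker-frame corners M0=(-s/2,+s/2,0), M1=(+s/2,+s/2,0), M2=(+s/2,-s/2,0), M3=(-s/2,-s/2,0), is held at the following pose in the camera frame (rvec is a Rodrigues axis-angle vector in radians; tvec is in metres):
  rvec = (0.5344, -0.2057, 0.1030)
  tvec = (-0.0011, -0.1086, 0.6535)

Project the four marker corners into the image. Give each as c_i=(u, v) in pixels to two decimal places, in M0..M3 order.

Intrinsics K: fx=804.0, fy=407.0, cx=322.7, cy=246.9
Marker side s = 0.242 m; corners in marker frame (Z=0):
  M0 = (-0.1210, +0.1210, 0)
  M1 = (+0.1210, +0.1210, 0)
  M2 = (+0.1210, -0.1210, 0)
  M3 = (-0.1210, -0.1210, 0)
rvec = (0.5344, -0.2057, 0.1030), |rvec| = θ = 0.58181 rad = 33.335°
Rodrigues: sinθ=0.54954, 1−cosθ=0.16453; R = I + sinθ·[k]× + (1−cosθ)·[k]×²:
    [+0.97428 -0.15072 -0.16754]
    [+0.04386 +0.85603 -0.51505]
    [+0.22104 +0.49446 +0.84062]
t = (-0.0011, -0.1086, 0.6535) m
M0: Pc = R·M0+t = (-0.13722, -0.01033, +0.68658); u = 804.0·(-0.13722)/0.68658 + 322.7 = 162.0082, v = 407.0·(-0.01033)/0.68658 + 246.9 = 240.7786
M1: Pc = R·M1+t = (+0.09855, +0.00029, +0.74008); u = 804.0·(+0.09855)/0.74008 + 322.7 = 429.7632, v = 407.0·(+0.00029)/0.74008 + 246.9 = 247.0577
M2: Pc = R·M2+t = (+0.13502, -0.20687, +0.62042); u = 804.0·(+0.13502)/0.62042 + 322.7 = 497.6783, v = 407.0·(-0.20687)/0.62042 + 246.9 = 111.1888
M3: Pc = R·M3+t = (-0.10075, -0.21749, +0.56692); u = 804.0·(-0.10075)/0.56692 + 322.7 = 179.8173, v = 407.0·(-0.21749)/0.56692 + 246.9 = 90.7642

c0=(162.01, 240.78) c1=(429.76, 247.06) c2=(497.68, 111.19) c3=(179.82, 90.76)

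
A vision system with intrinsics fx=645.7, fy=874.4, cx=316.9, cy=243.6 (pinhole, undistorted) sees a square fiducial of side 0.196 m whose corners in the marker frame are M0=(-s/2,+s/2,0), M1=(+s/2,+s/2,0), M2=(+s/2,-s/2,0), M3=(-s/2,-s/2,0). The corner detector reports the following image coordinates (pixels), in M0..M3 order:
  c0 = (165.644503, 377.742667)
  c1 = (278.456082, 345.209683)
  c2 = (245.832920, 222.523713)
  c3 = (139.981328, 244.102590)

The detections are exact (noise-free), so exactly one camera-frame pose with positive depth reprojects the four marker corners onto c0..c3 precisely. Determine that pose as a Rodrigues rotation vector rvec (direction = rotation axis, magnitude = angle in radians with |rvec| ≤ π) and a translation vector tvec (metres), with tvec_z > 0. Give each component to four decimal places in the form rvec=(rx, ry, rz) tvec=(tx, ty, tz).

Intrinsics K: fx=645.7, fy=874.4, cx=316.9, cy=243.6
Marker side s = 0.196 m; corners in marker frame (Z=0):
  M0 = (-0.0980, +0.0980, 0)
  M1 = (+0.0980, +0.0980, 0)
  M2 = (+0.0980, -0.0980, 0)
  M3 = (-0.0980, -0.0980, 0)
Detected image corners:
  c0 = (165.644503, 377.742667) px
  c1 = (278.456082, 345.209683) px
  c2 = (245.832920, 222.523713) px
  c3 = (139.981328, 244.102590) px
Planar DLT: solve 8×8 A·h = b for H (H[2,2]=1):
  H  [+629.27531 +62.66523 +208.74640]
  H  [-33.42515 +528.76723 +294.31128]
  H  [+0.34793 -0.41754 +1.00000]
B = K⁻¹H; ‖b₁‖=0.886241, ‖b₂‖=0.886241; λ = 2/(‖b₁‖+‖b₂‖) = 1.128361, sign → tz>0 ⇒ λ=+1.128361
r₁ = λ·B[:,0] = (+0.90698,-0.15250,+0.39259); r₂ = λ·B[:,1] = (+0.34073,+0.81360,-0.47113)
r₃ = r₁×r₂ = (-0.24756,+0.56107,+0.78988); SVD([r₁ r₂ r₃]) → R = UVᵀ:
  R  [+0.90698 +0.34073 -0.24756]
  R  [-0.15250 +0.81360 +0.56107]
  R  [+0.39259 -0.47113 +0.78988]
t = (-0.18900, +0.06544, +1.12836) m
tr R = 2.510457; θ = arccos((tr R − 1)/2) = 0.714793 rad = 40.955°
axis k = ((R−Rᵀ)₃₂, (R−Rᵀ)₁₃, (R−Rᵀ)₂₁) / (2 sinθ) = (-0.787389, -0.488317, -0.376251)
rvec = θ·k = (-0.562820, -0.349046, -0.268942)

rvec=(-0.5628, -0.3490, -0.2689) tvec=(-0.1890, 0.0654, 1.1284)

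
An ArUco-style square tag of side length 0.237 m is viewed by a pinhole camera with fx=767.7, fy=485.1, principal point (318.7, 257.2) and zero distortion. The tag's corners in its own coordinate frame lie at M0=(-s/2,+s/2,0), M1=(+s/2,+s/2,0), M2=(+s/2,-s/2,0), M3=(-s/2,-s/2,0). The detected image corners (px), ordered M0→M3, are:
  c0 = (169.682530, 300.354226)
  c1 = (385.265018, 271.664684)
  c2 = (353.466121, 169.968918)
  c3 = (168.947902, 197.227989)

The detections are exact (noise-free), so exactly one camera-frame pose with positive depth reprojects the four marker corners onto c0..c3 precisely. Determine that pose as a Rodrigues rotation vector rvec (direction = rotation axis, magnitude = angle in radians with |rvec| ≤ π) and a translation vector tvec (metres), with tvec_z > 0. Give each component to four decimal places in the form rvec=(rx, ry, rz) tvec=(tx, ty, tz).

Intrinsics K: fx=767.7, fy=485.1, cx=318.7, cy=257.2
Marker side s = 0.237 m; corners in marker frame (Z=0):
  M0 = (-0.1185, +0.1185, 0)
  M1 = (+0.1185, +0.1185, 0)
  M2 = (+0.1185, -0.1185, 0)
  M3 = (-0.1185, -0.1185, 0)
Detected image corners:
  c0 = (169.682530, 300.354226) px
  c1 = (385.265018, 271.664684) px
  c2 = (353.466121, 169.968918) px
  c3 = (168.947902, 197.227989) px
Planar DLT: solve 8×8 A·h = b for H (H[2,2]=1):
  H  [+807.45211 -106.17570 +267.32624]
  H  [-145.37665 +280.55453 +231.08087]
  H  [-0.11743 -0.64565 +1.00000]
B = K⁻¹H; ‖b₁‖=1.131956, ‖b₂‖=1.131956; λ = 2/(‖b₁‖+‖b₂‖) = 0.883427, sign → tz>0 ⇒ λ=+0.883427
r₁ = λ·B[:,0] = (+0.97224,-0.20975,-0.10374); r₂ = λ·B[:,1] = (+0.11461,+0.81334,-0.57039)
r₃ = r₁×r₂ = (+0.20401,+0.54266,+0.81480); SVD([r₁ r₂ r₃]) → R = UVᵀ:
  R  [+0.97224 +0.11461 +0.20401]
  R  [-0.20975 +0.81334 +0.54266]
  R  [-0.10374 -0.57039 +0.81480]
t = (-0.05912, -0.04757, +0.88343) m
tr R = 2.600379; θ = arccos((tr R − 1)/2) = 0.643185 rad = 36.852°
axis k = ((R−Rᵀ)₃₂, (R−Rᵀ)₁₃, (R−Rᵀ)₂₁) / (2 sinθ) = (-0.927929, +0.256567, -0.270408)
rvec = θ·k = (-0.596830, +0.165020, -0.173922)

rvec=(-0.5968, 0.1650, -0.1739) tvec=(-0.0591, -0.0476, 0.8834)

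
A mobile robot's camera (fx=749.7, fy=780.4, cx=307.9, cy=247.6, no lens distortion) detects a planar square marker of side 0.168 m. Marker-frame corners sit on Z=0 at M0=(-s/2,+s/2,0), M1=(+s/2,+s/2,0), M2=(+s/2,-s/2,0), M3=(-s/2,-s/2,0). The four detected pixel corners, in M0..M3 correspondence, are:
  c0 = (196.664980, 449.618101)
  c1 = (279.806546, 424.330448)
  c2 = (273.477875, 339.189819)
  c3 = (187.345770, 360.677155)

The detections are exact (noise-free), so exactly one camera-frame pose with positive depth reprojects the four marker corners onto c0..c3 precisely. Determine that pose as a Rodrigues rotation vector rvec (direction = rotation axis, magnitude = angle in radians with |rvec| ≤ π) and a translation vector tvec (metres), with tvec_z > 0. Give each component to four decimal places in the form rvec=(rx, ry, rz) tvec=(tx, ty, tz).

rvec=(0.2357, -0.4629, -0.1198) tvec=(-0.1338, 0.2595, 1.3848)

Intrinsics K: fx=749.7, fy=780.4, cx=307.9, cy=247.6
Marker side s = 0.168 m; corners in marker frame (Z=0):
  M0 = (-0.0840, +0.0840, 0)
  M1 = (+0.0840, +0.0840, 0)
  M2 = (+0.0840, -0.0840, 0)
  M3 = (-0.0840, -0.0840, 0)
Detected image corners:
  c0 = (196.664980, 449.618101) px
  c1 = (279.806546, 424.330448) px
  c2 = (273.477875, 339.189819) px
  c3 = (187.345770, 360.677155) px
Planar DLT: solve 8×8 A·h = b for H (H[2,2]=1):
  H  [+575.99816 +88.93574 +235.48099]
  H  [-17.91196 +589.32883 +393.81516]
  H  [+0.30873 +0.18178 +1.00000]
B = K⁻¹H; ‖b₁‖=0.722127, ‖b₂‖=0.722127; λ = 2/(‖b₁‖+‖b₂‖) = 1.384797, sign → tz>0 ⇒ λ=+1.384797
r₁ = λ·B[:,0] = (+0.88836,-0.16743,+0.42753); r₂ = λ·B[:,1] = (+0.06089,+0.96588,+0.25173)
r₃ = r₁×r₂ = (-0.45509,-0.19759,+0.86824); SVD([r₁ r₂ r₃]) → R = UVᵀ:
  R  [+0.88836 +0.06089 -0.45509]
  R  [-0.16743 +0.96588 -0.19759]
  R  [+0.42753 +0.25173 +0.86824]
t = (-0.13377, +0.25945, +1.38480) m
tr R = 2.722485; θ = arccos((tr R − 1)/2) = 0.533087 rad = 30.544°
axis k = ((R−Rᵀ)₃₂, (R−Rᵀ)₁₃, (R−Rᵀ)₂₁) / (2 sinθ) = (+0.442077, -0.868392, -0.224639)
rvec = θ·k = (+0.235665, -0.462928, -0.119752)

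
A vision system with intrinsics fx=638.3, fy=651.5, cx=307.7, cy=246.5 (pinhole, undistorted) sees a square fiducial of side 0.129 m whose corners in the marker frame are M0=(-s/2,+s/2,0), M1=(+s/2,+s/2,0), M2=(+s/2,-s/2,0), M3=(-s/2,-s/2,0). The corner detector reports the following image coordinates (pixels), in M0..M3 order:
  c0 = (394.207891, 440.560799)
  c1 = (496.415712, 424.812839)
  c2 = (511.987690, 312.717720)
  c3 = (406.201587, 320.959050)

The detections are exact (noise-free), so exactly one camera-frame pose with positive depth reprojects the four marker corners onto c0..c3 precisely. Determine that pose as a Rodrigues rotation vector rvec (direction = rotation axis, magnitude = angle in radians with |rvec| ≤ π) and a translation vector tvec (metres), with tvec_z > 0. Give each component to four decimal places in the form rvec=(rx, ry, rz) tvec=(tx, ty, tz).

Intrinsics K: fx=638.3, fy=651.5, cx=307.7, cy=246.5
Marker side s = 0.129 m; corners in marker frame (Z=0):
  M0 = (-0.0645, +0.0645, 0)
  M1 = (+0.0645, +0.0645, 0)
  M2 = (+0.0645, -0.0645, 0)
  M3 = (-0.0645, -0.0645, 0)
Detected image corners:
  c0 = (394.207891, 440.560799) px
  c1 = (496.415712, 424.812839) px
  c2 = (511.987690, 312.717720) px
  c3 = (406.201587, 320.959050) px
Planar DLT: solve 8×8 A·h = b for H (H[2,2]=1):
  H  [+1048.84040 +45.49009 +453.85503]
  H  [+107.74063 +1023.68625 +375.81732]
  H  [+0.53729 +0.33793 +1.00000]
B = K⁻¹H; ‖b₁‖=1.485277, ‖b₂‖=1.485277; λ = 2/(‖b₁‖+‖b₂‖) = 0.673275, sign → tz>0 ⇒ λ=+0.673275
r₁ = λ·B[:,0] = (+0.93193,-0.02553,+0.36174); r₂ = λ·B[:,1] = (-0.06170,+0.97182,+0.22752)
r₃ = r₁×r₂ = (-0.35736,-0.23435,+0.90409); SVD([r₁ r₂ r₃]) → R = UVᵀ:
  R  [+0.93193 -0.06170 -0.35736]
  R  [-0.02553 +0.97182 -0.23435]
  R  [+0.36174 +0.22752 +0.90409]
t = (+0.15416, +0.13364, +0.67328) m
tr R = 2.807832; θ = arccos((tr R − 1)/2) = 0.441958 rad = 25.322°
axis k = ((R−Rᵀ)₃₂, (R−Rᵀ)₁₃, (R−Rᵀ)₂₁) / (2 sinθ) = (+0.539939, -0.840642, +0.042283)
rvec = θ·k = (+0.238630, -0.371528, +0.018687)

rvec=(0.2386, -0.3715, 0.0187) tvec=(0.1542, 0.1336, 0.6733)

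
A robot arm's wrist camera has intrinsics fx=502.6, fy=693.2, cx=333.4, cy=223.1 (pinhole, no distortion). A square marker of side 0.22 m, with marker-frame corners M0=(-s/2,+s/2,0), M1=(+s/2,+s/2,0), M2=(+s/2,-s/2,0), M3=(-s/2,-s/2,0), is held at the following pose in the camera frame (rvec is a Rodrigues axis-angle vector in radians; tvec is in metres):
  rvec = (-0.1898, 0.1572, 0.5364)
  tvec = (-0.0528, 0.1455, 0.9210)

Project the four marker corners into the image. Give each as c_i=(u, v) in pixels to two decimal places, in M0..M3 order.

Intrinsics K: fx=502.6, fy=693.2, cx=333.4, cy=223.1
Marker side s = 0.22 m; corners in marker frame (Z=0):
  M0 = (-0.1100, +0.1100, 0)
  M1 = (+0.1100, +0.1100, 0)
  M2 = (+0.1100, -0.1100, 0)
  M3 = (-0.1100, -0.1100, 0)
rvec = (-0.1898, 0.1572, 0.5364), |rvec| = θ = 0.59031 rad = 33.822°
Rodrigues: sinθ=0.55662, 1−cosθ=0.16923; R = I + sinθ·[k]× + (1−cosθ)·[k]×²:
    [+0.84827 -0.52028 +0.09878]
    [+0.49130 +0.84277 +0.21992]
    [-0.19767 -0.13802 +0.97050]
t = (-0.0528, 0.1455, 0.9210) m
M0: Pc = R·M0+t = (-0.20334, +0.18416, +0.92756); u = 502.6·(-0.20334)/0.92756 + 333.4 = 223.2203, v = 693.2·(+0.18416)/0.92756 + 223.1 = 360.7311
M1: Pc = R·M1+t = (-0.01672, +0.29225, +0.88407); u = 502.6·(-0.01672)/0.88407 + 333.4 = 323.8940, v = 693.2·(+0.29225)/0.88407 + 223.1 = 452.2503
M2: Pc = R·M2+t = (+0.09774, +0.10684, +0.91444); u = 502.6·(+0.09774)/0.91444 + 333.4 = 387.1203, v = 693.2·(+0.10684)/0.91444 + 223.1 = 304.0895
M3: Pc = R·M3+t = (-0.08888, -0.00125, +0.95793); u = 502.6·(-0.08888)/0.95793 + 333.4 = 286.7675, v = 693.2·(-0.00125)/0.95793 + 223.1 = 222.1973

c0=(223.22, 360.73) c1=(323.89, 452.25) c2=(387.12, 304.09) c3=(286.77, 222.20)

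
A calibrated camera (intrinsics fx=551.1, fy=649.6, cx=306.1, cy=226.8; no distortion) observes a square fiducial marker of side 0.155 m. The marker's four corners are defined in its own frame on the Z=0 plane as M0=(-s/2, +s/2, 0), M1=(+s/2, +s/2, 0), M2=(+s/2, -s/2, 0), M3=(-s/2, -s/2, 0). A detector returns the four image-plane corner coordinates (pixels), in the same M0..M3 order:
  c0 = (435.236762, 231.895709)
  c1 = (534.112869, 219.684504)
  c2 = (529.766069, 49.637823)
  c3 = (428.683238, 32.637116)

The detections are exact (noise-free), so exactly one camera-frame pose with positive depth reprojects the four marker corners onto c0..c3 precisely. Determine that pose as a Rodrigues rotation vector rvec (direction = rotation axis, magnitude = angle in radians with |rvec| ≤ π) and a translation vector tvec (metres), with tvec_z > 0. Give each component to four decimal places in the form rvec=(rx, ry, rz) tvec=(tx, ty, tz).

Intrinsics K: fx=551.1, fy=649.6, cx=306.1, cy=226.8
Marker side s = 0.155 m; corners in marker frame (Z=0):
  M0 = (-0.0775, +0.0775, 0)
  M1 = (+0.0775, +0.0775, 0)
  M2 = (+0.0775, -0.0775, 0)
  M3 = (-0.0775, -0.0775, 0)
Detected image corners:
  c0 = (435.236762, 231.895709) px
  c1 = (534.112869, 219.684504) px
  c2 = (529.766069, 49.637823) px
  c3 = (428.683238, 32.637116) px
Planar DLT: solve 8×8 A·h = b for H (H[2,2]=1):
  H  [+1136.33565 +76.44369 +485.91788]
  H  [+150.88421 +1195.44943 +134.17963]
  H  [+1.01951 +0.08682 +1.00000]
B = K⁻¹H; ‖b₁‖=1.814312, ‖b₂‖=1.814312; λ = 2/(‖b₁‖+‖b₂‖) = 0.551173, sign → tz>0 ⇒ λ=+0.551173
r₁ = λ·B[:,0] = (+0.82437,-0.06817,+0.56193); r₂ = λ·B[:,1] = (+0.04987,+0.99761,+0.04785)
r₃ = r₁×r₂ = (-0.56385,-0.01142,+0.82580); SVD([r₁ r₂ r₃]) → R = UVᵀ:
  R  [+0.82437 +0.04987 -0.56385]
  R  [-0.06817 +0.99761 -0.01142]
  R  [+0.56193 +0.04785 +0.82580]
t = (+0.17984, -0.07859, +0.55117) m
tr R = 2.647780; θ = arccos((tr R − 1)/2) = 0.602555 rad = 34.524°
axis k = ((R−Rᵀ)₃₂, (R−Rᵀ)₁₃, (R−Rᵀ)₂₁) / (2 sinθ) = (+0.052296, -0.993187, -0.104140)
rvec = θ·k = (+0.031511, -0.598450, -0.062750)

rvec=(0.0315, -0.5984, -0.0628) tvec=(0.1798, -0.0786, 0.5512)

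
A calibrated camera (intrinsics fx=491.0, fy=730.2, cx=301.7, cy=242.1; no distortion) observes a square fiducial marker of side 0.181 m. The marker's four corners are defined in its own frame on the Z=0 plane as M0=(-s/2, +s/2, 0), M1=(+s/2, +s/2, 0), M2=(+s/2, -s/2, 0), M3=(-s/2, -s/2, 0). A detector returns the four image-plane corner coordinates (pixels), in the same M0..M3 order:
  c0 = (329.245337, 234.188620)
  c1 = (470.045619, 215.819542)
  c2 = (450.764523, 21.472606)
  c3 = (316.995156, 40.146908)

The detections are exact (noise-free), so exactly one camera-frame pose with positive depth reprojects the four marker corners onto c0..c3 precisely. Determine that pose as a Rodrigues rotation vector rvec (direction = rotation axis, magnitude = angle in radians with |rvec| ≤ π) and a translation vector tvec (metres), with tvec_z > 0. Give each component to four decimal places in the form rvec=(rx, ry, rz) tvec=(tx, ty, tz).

rvec=(-0.1806, 0.0307, -0.0850) tvec=(0.1183, -0.1035, 0.6478)

Intrinsics K: fx=491.0, fy=730.2, cx=301.7, cy=242.1
Marker side s = 0.181 m; corners in marker frame (Z=0):
  M0 = (-0.0905, +0.0905, 0)
  M1 = (+0.0905, +0.0905, 0)
  M2 = (+0.0905, -0.0905, 0)
  M3 = (-0.0905, -0.0905, 0)
Detected image corners:
  c0 = (329.245337, 234.188620) px
  c1 = (470.045619, 215.819542) px
  c2 = (450.764523, 21.472606) px
  c3 = (316.995156, 40.146908) px
Planar DLT: solve 8×8 A·h = b for H (H[2,2]=1):
  H  [+744.16643 -22.22113 +391.34450]
  H  [-106.86416 +1037.22105 +125.48573]
  H  [-0.03528 -0.27890 +1.00000]
B = K⁻¹H; ‖b₁‖=1.543584, ‖b₂‖=1.543584; λ = 2/(‖b₁‖+‖b₂‖) = 0.647843, sign → tz>0 ⇒ λ=+0.647843
r₁ = λ·B[:,0] = (+0.99593,-0.08723,-0.02286); r₂ = λ·B[:,1] = (+0.08170,+0.98014,-0.18068)
r₃ = r₁×r₂ = (+0.03817,+0.17808,+0.98328); SVD([r₁ r₂ r₃]) → R = UVᵀ:
  R  [+0.99593 +0.08170 +0.03817]
  R  [-0.08723 +0.98014 +0.17808]
  R  [-0.02286 -0.18068 +0.98328]
t = (+0.11828, -0.10346, +0.64784) m
tr R = 2.959344; θ = arccos((tr R − 1)/2) = 0.201978 rad = 11.572°
axis k = ((R−Rᵀ)₃₂, (R−Rᵀ)₁₃, (R−Rᵀ)₂₁) / (2 sinθ) = (-0.894189, +0.152100, -0.421060)
rvec = θ·k = (-0.180606, +0.030721, -0.085045)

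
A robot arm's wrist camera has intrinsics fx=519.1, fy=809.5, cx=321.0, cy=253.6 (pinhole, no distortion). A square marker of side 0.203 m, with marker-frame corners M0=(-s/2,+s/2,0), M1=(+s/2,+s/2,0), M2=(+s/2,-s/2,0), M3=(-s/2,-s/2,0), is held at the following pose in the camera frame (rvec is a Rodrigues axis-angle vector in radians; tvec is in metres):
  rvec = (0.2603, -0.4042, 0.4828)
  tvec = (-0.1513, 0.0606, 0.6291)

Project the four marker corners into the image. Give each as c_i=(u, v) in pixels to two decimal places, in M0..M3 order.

Intrinsics K: fx=519.1, fy=809.5, cx=321.0, cy=253.6
Marker side s = 0.203 m; corners in marker frame (Z=0):
  M0 = (-0.1015, +0.1015, 0)
  M1 = (+0.1015, +0.1015, 0)
  M2 = (+0.1015, -0.1015, 0)
  M3 = (-0.1015, -0.1015, 0)
rvec = (0.2603, -0.4042, 0.4828), |rvec| = θ = 0.68134 rad = 39.038°
Rodrigues: sinθ=0.62984, 1−cosθ=0.22327; R = I + sinθ·[k]× + (1−cosθ)·[k]×²:
    [+0.80931 -0.49691 -0.31320]
    [+0.39570 +0.85530 -0.33448]
    [+0.43409 +0.14677 +0.88884]
t = (-0.1513, 0.0606, 0.6291) m
M0: Pc = R·M0+t = (-0.28388, +0.10725, +0.59994); u = 519.1·(-0.28388)/0.59994 + 321.0 = 75.3695, v = 809.5·(+0.10725)/0.59994 + 253.6 = 398.3131
M1: Pc = R·M1+t = (-0.11959, +0.18758, +0.68806); u = 519.1·(-0.11959)/0.68806 + 321.0 = 230.7757, v = 809.5·(+0.18758)/0.68806 + 253.6 = 474.2846
M2: Pc = R·M2+t = (-0.01872, +0.01395, +0.65826); u = 519.1·(-0.01872)/0.65826 + 321.0 = 306.2386, v = 809.5·(+0.01395)/0.65826 + 253.6 = 270.7552
M3: Pc = R·M3+t = (-0.18301, -0.06638, +0.57014); u = 519.1·(-0.18301)/0.57014 + 321.0 = 154.3748, v = 809.5·(-0.06638)/0.57014 + 253.6 = 159.3569

c0=(75.37, 398.31) c1=(230.78, 474.28) c2=(306.24, 270.76) c3=(154.37, 159.36)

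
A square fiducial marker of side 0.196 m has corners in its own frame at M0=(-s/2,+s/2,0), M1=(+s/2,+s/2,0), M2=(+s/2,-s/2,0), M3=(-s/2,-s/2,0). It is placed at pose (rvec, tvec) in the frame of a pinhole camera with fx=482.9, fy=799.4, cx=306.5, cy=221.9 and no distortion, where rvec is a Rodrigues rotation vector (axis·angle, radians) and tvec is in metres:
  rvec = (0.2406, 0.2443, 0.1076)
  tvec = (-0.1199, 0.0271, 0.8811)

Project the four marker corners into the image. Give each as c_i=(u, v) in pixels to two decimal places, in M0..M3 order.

c0=(190.98, 315.46) c1=(288.55, 343.99) c2=(296.15, 169.83) c3=(192.78, 148.50)

Intrinsics K: fx=482.9, fy=799.4, cx=306.5, cy=221.9
Marker side s = 0.196 m; corners in marker frame (Z=0):
  M0 = (-0.0980, +0.0980, 0)
  M1 = (+0.0980, +0.0980, 0)
  M2 = (+0.0980, -0.0980, 0)
  M3 = (-0.0980, -0.0980, 0)
rvec = (0.2406, 0.2443, 0.1076), |rvec| = θ = 0.35937 rad = 20.591°
Rodrigues: sinθ=0.35169, 1−cosθ=0.06388; R = I + sinθ·[k]× + (1−cosθ)·[k]×²:
    [+0.96475 -0.07622 +0.25188]
    [+0.13437 +0.96564 -0.22245]
    [-0.22627 +0.24846 +0.94184]
t = (-0.1199, 0.0271, 0.8811) m
M0: Pc = R·M0+t = (-0.22192, +0.10856, +0.92762); u = 482.9·(-0.22192)/0.92762 + 306.5 = 190.9756, v = 799.4·(+0.10856)/0.92762 + 221.9 = 315.4575
M1: Pc = R·M1+t = (-0.03282, +0.13490, +0.88327); u = 482.9·(-0.03282)/0.88327 + 306.5 = 288.5544, v = 799.4·(+0.13490)/0.88327 + 221.9 = 343.9912
M2: Pc = R·M2+t = (-0.01788, -0.05436, +0.83458); u = 482.9·(-0.01788)/0.83458 + 306.5 = 296.1518, v = 799.4·(-0.05436)/0.83458 + 221.9 = 169.8273
M3: Pc = R·M3+t = (-0.20698, -0.08070, +0.87893); u = 482.9·(-0.20698)/0.87893 + 306.5 = 192.7833, v = 799.4·(-0.08070)/0.87893 + 221.9 = 148.5007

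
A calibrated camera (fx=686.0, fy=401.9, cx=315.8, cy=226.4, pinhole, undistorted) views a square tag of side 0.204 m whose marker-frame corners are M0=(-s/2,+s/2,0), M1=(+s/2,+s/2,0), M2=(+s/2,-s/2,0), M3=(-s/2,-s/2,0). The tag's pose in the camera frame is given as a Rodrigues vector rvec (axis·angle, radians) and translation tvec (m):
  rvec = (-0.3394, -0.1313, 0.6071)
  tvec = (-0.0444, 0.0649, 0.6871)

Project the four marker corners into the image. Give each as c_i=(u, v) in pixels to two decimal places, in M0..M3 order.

c0=(123.23, 278.52) c1=(299.04, 350.79) c2=(404.20, 251.69) c3=(246.46, 185.96)

Intrinsics K: fx=686.0, fy=401.9, cx=315.8, cy=226.4
Marker side s = 0.204 m; corners in marker frame (Z=0):
  M0 = (-0.1020, +0.1020, 0)
  M1 = (+0.1020, +0.1020, 0)
  M2 = (+0.1020, -0.1020, 0)
  M3 = (-0.1020, -0.1020, 0)
rvec = (-0.3394, -0.1313, 0.6071), |rvec| = θ = 0.70782 rad = 40.555°
Rodrigues: sinθ=0.65018, 1−cosθ=0.24022; R = I + sinθ·[k]× + (1−cosθ)·[k]×²:
    [+0.81502 -0.53629 -0.21940]
    [+0.57903 +0.76805 +0.27354]
    [+0.02181 -0.34998 +0.93650]
t = (-0.0444, 0.0649, 0.6871) m
M0: Pc = R·M0+t = (-0.18223, +0.08418, +0.64918); u = 686.0·(-0.18223)/0.64918 + 315.8 = 123.2296, v = 401.9·(+0.08418)/0.64918 + 226.4 = 278.5153
M1: Pc = R·M1+t = (-0.01597, +0.20230, +0.65363); u = 686.0·(-0.01597)/0.65363 + 315.8 = 299.0385, v = 401.9·(+0.20230)/0.65363 + 226.4 = 350.7908
M2: Pc = R·M2+t = (+0.09343, +0.04562, +0.72502); u = 686.0·(+0.09343)/0.72502 + 315.8 = 404.2048, v = 401.9·(+0.04562)/0.72502 + 226.4 = 251.6883
M3: Pc = R·M3+t = (-0.07283, -0.07250, +0.72057); u = 686.0·(-0.07283)/0.72057 + 315.8 = 246.4649, v = 401.9·(-0.07250)/0.72057 + 226.4 = 185.9620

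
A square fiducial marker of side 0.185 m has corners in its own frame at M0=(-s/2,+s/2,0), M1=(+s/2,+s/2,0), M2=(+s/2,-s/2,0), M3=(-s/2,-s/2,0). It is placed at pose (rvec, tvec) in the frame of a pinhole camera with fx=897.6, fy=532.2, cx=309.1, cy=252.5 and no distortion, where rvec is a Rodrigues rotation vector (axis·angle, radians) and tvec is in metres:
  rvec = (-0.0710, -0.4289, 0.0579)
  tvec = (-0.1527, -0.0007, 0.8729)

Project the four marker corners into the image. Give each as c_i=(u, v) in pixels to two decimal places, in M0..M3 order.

Intrinsics K: fx=897.6, fy=532.2, cx=309.1, cy=252.5
Marker side s = 0.185 m; corners in marker frame (Z=0):
  M0 = (-0.0925, +0.0925, 0)
  M1 = (+0.0925, +0.0925, 0)
  M2 = (+0.0925, -0.0925, 0)
  M3 = (-0.0925, -0.0925, 0)
rvec = (-0.0710, -0.4289, 0.0579), |rvec| = θ = 0.43858 rad = 25.129°
Rodrigues: sinθ=0.42465, 1−cosθ=0.09464; R = I + sinθ·[k]× + (1−cosθ)·[k]×²:
    [+0.90784 -0.04108 -0.41730]
    [+0.07105 +0.99587 +0.05653]
    [+0.41326 -0.08096 +0.90701]
t = (-0.1527, -0.0007, 0.8729) m
M0: Pc = R·M0+t = (-0.24047, +0.08485, +0.82718); u = 897.6·(-0.24047)/0.82718 + 309.1 = 48.1544, v = 532.2·(+0.08485)/0.82718 + 252.5 = 307.0891
M1: Pc = R·M1+t = (-0.07252, +0.09799, +0.90364); u = 897.6·(-0.07252)/0.90364 + 309.1 = 237.0598, v = 532.2·(+0.09799)/0.90364 + 252.5 = 310.2113
M2: Pc = R·M2+t = (-0.06493, -0.08625, +0.91862); u = 897.6·(-0.06493)/0.91862 + 309.1 = 245.6601, v = 532.2·(-0.08625)/0.91862 + 252.5 = 202.5332
M3: Pc = R·M3+t = (-0.23288, -0.09939, +0.84216); u = 897.6·(-0.23288)/0.84216 + 309.1 = 60.8952, v = 532.2·(-0.09939)/0.84216 + 252.5 = 189.6913

c0=(48.15, 307.09) c1=(237.06, 310.21) c2=(245.66, 202.53) c3=(60.90, 189.69)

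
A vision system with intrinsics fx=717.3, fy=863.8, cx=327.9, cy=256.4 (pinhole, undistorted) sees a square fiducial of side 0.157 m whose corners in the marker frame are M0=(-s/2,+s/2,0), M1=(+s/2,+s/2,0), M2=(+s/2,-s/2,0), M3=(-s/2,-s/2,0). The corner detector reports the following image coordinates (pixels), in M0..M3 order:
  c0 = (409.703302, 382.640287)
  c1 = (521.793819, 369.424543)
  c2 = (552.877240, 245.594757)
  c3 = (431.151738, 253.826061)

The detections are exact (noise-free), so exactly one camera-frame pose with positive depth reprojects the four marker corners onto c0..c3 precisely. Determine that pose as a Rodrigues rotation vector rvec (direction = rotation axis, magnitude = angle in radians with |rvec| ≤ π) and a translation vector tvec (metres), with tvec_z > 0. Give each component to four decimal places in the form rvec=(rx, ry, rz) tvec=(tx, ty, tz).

Intrinsics K: fx=717.3, fy=863.8, cx=327.9, cy=256.4
Marker side s = 0.157 m; corners in marker frame (Z=0):
  M0 = (-0.0785, +0.0785, 0)
  M1 = (+0.0785, +0.0785, 0)
  M2 = (+0.0785, -0.0785, 0)
  M3 = (-0.0785, -0.0785, 0)
Detected image corners:
  c0 = (409.703302, 382.640287) px
  c1 = (521.793819, 369.424543) px
  c2 = (552.877240, 245.594757) px
  c3 = (431.151738, 253.826061) px
Planar DLT: solve 8×8 A·h = b for H (H[2,2]=1):
  H  [+887.65977 +115.81105 +479.65460]
  H  [+25.33366 +989.66403 +315.68318]
  H  [+0.30164 +0.59271 +1.00000]
B = K⁻¹H; ‖b₁‖=1.141823, ‖b₂‖=1.141823; λ = 2/(‖b₁‖+‖b₂‖) = 0.875793, sign → tz>0 ⇒ λ=+0.875793
r₁ = λ·B[:,0] = (+0.96303,-0.05273,+0.26418); r₂ = λ·B[:,1] = (-0.09589,+0.84932,+0.51909)
r₃ = r₁×r₂ = (-0.25174,-0.52523,+0.81287); SVD([r₁ r₂ r₃]) → R = UVᵀ:
  R  [+0.96303 -0.09589 -0.25174]
  R  [-0.05273 +0.84932 -0.52523]
  R  [+0.26418 +0.51909 +0.81287]
t = (+0.18529, +0.06011, +0.87579) m
tr R = 2.625227; θ = arccos((tr R − 1)/2) = 0.622174 rad = 35.648°
axis k = ((R−Rᵀ)₃₂, (R−Rᵀ)₁₃, (R−Rᵀ)₂₁) / (2 sinθ) = (+0.895946, -0.442617, +0.037030)
rvec = θ·k = (+0.557434, -0.275385, +0.023039)

rvec=(0.5574, -0.2754, 0.0230) tvec=(0.1853, 0.0601, 0.8758)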